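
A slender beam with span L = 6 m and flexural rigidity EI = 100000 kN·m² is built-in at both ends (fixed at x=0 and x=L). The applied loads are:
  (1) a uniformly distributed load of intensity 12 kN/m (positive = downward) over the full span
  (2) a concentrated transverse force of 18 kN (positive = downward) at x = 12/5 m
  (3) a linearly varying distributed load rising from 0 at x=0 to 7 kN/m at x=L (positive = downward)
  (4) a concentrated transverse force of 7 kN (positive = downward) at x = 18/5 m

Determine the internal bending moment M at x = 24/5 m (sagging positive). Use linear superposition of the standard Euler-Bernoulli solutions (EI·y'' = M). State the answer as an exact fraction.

Load 1 — uniform load w=12 kN/m over full span:
  M_1 = wLx/2 - wL²/12 - wx²/2 = 12·6·(24/5)/2 - 12·6²/12 - 12·(24/5)²/2 = -36/25 kN·m
Load 2 — point force P=18 kN at a=12/5 m (b=L-a=18/5):
  M_2 = Pa²(a+3b)(L-x)/L³ - Pa²b/L²  [x>a] = 18·(12/5)²·((12/5)+3·(18/5))·(6-(24/5))/6³ - 18·(12/5)²·(18/5)/6² = -1728/625 kN·m
Load 3 — triangular load w₀=7 kN/m (0→w₀ over full span):
  M_3 = 3w₀Lx/20 - w₀L²/30 - w₀x³/(6L) = 3·7·6·(24/5)/20 - 7·6²/30 - 7·(24/5)³/(6·6) = 42/125 kN·m
Load 4 — point force P=7 kN at a=18/5 m (b=L-a=12/5):
  M_4 = Pa²(a+3b)(L-x)/L³ - Pa²b/L²  [x>a] = 7·(18/5)²·((18/5)+3·(12/5))·(6-(24/5))/6³ - 7·(18/5)²·(12/5)/6² = -378/625 kN·m
Superposition: M = Σ M_i = -2796/625 kN·m ≈ -4.473600 kN·m

M(24/5) = -2796/625 kN·m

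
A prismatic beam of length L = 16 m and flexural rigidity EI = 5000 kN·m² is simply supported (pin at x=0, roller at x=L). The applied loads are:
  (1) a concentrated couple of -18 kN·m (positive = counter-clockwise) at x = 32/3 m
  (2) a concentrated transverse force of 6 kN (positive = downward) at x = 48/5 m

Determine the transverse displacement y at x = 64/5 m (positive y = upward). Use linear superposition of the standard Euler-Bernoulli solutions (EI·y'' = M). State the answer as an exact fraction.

Load 1 — applied couple M₀=-18 kN·m at a=32/3 m (b=L-a=16/3):
  y_1 = (M₀x³/(6L)-M₀(x-a)²/2+C₁x)/EI  [x>a] with C₁=M₀(3b²-L²)/(6L)=32 = ((-18)·(64/5)³/(6·16)-(-18)·((64/5)-(32/3))²/2+32·(64/5))/5000 = 896/78125 m
Load 2 — point force P=6 kN at a=48/5 m (b=L-a=32/5):
  y_2 = -Pa(L-x)(2Lx-a²-x²)/(6LEI)  [x>a] = -6·(48/5)·(16-(64/5))·(2·16·(64/5)-(48/5)²-(64/5)²)/(6·16·5000) = -4608/78125 m
Superposition: y = Σ y_i = -3712/78125 m ≈ -0.047514 m

y(64/5) = -3712/78125 m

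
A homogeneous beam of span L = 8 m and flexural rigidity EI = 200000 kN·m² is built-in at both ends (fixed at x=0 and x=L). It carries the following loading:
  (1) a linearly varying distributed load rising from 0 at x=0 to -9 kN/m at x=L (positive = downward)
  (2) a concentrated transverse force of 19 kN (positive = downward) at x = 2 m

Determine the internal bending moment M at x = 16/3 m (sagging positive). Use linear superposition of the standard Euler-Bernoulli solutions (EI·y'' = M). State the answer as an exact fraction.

Load 1 — triangular load w₀=-9 kN/m (0→w₀ over full span):
  M_1 = 3w₀Lx/20 - w₀L²/30 - w₀x³/(6L) = 3·(-9)·8·(16/3)/20 - (-9)·8²/30 - (-9)·(16/3)³/(6·8) = -448/45 kN·m
Load 2 — point force P=19 kN at a=2 m (b=L-a=6):
  M_2 = Pa²(a+3b)(L-x)/L³ - Pa²b/L²  [x>a] = 19·2²·(2+3·6)·(8-(16/3))/8³ - 19·2²·6/8² = 19/24 kN·m
Superposition: M = Σ M_i = -3299/360 kN·m ≈ -9.163889 kN·m

M(16/3) = -3299/360 kN·m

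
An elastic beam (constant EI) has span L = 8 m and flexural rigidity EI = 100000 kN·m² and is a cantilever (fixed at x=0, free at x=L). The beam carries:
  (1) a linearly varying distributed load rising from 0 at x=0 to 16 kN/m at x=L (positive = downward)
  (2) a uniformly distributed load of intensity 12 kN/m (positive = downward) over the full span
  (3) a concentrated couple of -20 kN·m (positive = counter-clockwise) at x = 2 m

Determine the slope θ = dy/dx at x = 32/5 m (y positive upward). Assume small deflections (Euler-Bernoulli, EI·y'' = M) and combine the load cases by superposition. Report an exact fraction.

θ(32/5) = -485023/23437500 rad

Load 1 — triangular load w₀=16 kN/m (0→w₀ over full span):
  θ_1 = (w₀Lx²/4-w₀L²x/3-w₀x⁴/(24L))/EI = (16·8·(32/5)²/4-16·8²·(32/5)/3-16·(32/5)⁴/(24·8))/100000 = -59392/5859375 rad
Load 2 — uniform load w=12 kN/m over full span:
  θ_2 = -wx(x²-3Lx+3L²)/(6EI) = -12·(32/5)·((32/5)²-3·8·(32/5)+3·8²)/(6·100000) = -3968/390625 rad
Load 3 — applied couple M₀=-20 kN·m at a=2 m (b=L-a=6):
  θ_3 = M₀a/EI  [x>a] = (-20)·2/100000 = -1/2500 rad
Superposition: θ = Σ θ_i = -485023/23437500 rad ≈ -0.020694 rad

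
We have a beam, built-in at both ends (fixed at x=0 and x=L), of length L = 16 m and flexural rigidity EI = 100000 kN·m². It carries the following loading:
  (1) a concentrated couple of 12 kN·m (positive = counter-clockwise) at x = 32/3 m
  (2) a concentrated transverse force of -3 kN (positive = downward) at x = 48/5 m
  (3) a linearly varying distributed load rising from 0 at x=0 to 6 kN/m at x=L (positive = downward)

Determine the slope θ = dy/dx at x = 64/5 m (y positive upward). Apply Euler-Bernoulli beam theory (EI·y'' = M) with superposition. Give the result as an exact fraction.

Load 1 — applied couple M₀=12 kN·m at a=32/3 m (b=L-a=16/3):
  θ_1 = (R_Ax²/2 - M_Ax - M₀(x-a))/EI  [x>a] with R_A=1, M_A=4 = (1·(64/5)²/2 - 4·(64/5) - 12·((64/5)-(32/3)))/100000 = 4/78125 rad
Load 2 — point force P=-3 kN at a=48/5 m (b=L-a=32/5):
  θ_2 = Pa²(L-x)(2bL-(3b+a)(L-x))/(2L³EI)  [x>a] = (-3)·(48/5)²·(16-(64/5))·(2·(32/5)·16-(3·(32/5)+(48/5))·(16-(64/5)))/(2·16³·100000) = -1188/9765625 rad
Load 3 — triangular load w₀=6 kN/m (0→w₀ over full span):
  θ_3 = -w₀(2x(L-x)(L-2x)(x+2L)+x²(L-x)²)/(120LEI) = -6·(2·(64/5)·(16-(64/5))·(16-2·(64/5))·((64/5)+2·16)+(64/5)²·(16-(64/5))²)/(120·16·100000) = 2048/1953125 rad
Superposition: θ = Σ θ_i = 9552/9765625 rad ≈ 0.000978 rad

θ(64/5) = 9552/9765625 rad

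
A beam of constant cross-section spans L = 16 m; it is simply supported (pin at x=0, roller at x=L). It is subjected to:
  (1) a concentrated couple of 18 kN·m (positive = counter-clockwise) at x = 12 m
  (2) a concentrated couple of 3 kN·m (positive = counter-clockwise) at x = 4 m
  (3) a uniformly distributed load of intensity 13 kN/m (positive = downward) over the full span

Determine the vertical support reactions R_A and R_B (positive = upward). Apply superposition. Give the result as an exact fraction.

Load 1 — applied couple M₀=18 kN·m at a=12 m (b=L-a=4):
  R_A = M₀/L = 18/16 = 9/8 kN
  R_B = -M₀/L = -18/16 = -9/8 kN
Load 2 — applied couple M₀=3 kN·m at a=4 m (b=L-a=12):
  R_A = M₀/L = 3/16 kN
  R_B = -M₀/L = -3/16 kN
Load 3 — uniform load w=13 kN/m over full span:
  R_A = wL/2 = 13·16/2 = 104 kN
  R_B = wL/2 = 13·16/2 = 104 kN
Superposition: R_A = 1685/16 kN, R_B = 1643/16 kN

R_A = 1685/16 kN, R_B = 1643/16 kN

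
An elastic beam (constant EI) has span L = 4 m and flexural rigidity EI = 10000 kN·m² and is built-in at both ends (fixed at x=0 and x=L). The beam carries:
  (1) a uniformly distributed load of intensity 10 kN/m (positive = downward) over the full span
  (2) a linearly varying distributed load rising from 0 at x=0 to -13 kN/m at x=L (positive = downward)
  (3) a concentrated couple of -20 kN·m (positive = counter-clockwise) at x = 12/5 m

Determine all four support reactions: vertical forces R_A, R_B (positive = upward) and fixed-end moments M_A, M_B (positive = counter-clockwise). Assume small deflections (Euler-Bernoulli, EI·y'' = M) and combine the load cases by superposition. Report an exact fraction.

Load 1 — uniform load w=10 kN/m over full span:
  R_A = wL/2 = 10·4/2 = 20 kN
  M_A = wL²/12 = 10·4²/12 = 40/3 kN·m
  R_B = wL/2 = 10·4/2 = 20 kN
  M_B = -wL²/12 = -10·4²/12 = -40/3 kN·m
Load 2 — triangular load w₀=-13 kN/m (0→w₀ over full span):
  R_A = 3w₀L/20 = 3·(-13)·4/20 = -39/5 kN
  M_A = w₀L²/30 = (-13)·4²/30 = -104/15 kN·m
  R_B = 7w₀L/20 = 7·(-13)·4/20 = -91/5 kN
  M_B = -w₀L²/20 = -(-13)·4²/20 = 52/5 kN·m
Load 3 — applied couple M₀=-20 kN·m at a=12/5 m (b=L-a=8/5):
  R_A = 6M₀ab/L³ = 6·(-20)·(12/5)·(8/5)/4³ = -36/5 kN
  M_A = M₀b(2a-b)/L² = (-20)·(8/5)·(2·(12/5)-(8/5))/4² = -32/5 kN·m
  R_B = -6M₀ab/L³ = -6·(-20)·(12/5)·(8/5)/4³ = 36/5 kN
  M_B = M₀a(2b-a)/L² = (-20)·(12/5)·(2·(8/5)-(12/5))/4² = -12/5 kN·m
Superposition: R_A = 5 kN, M_A = 0 kN·m, R_B = 9 kN, M_B = -16/3 kN·m

R_A = 5 kN, M_A = 0 kN·m, R_B = 9 kN, M_B = -16/3 kN·m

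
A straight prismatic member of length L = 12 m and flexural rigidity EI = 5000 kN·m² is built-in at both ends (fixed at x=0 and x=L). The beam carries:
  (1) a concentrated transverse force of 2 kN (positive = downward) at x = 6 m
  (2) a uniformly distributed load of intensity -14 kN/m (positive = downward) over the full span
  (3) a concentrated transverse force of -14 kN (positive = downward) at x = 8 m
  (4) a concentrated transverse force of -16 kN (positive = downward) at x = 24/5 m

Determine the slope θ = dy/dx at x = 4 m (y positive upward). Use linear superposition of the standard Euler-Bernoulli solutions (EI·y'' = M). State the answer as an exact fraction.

Load 1 — point force P=2 kN at a=6 m (b=L-a=6):
  θ_1 = -Pb²x(2aL-(3a+b)x)/(2L³EI)  [x≤a] = -2·6²·4·(2·6·12-(3·6+6)·4)/(2·12³·5000) = -1/1250 rad
Load 2 — uniform load w=-14 kN/m over full span:
  θ_2 = -wx(L-x)(L-2x)/(12EI) = -(-14)·4·(12-4)·(12-2·4)/(12·5000) = 56/1875 rad
Load 3 — point force P=-14 kN at a=8 m (b=L-a=4):
  θ_3 = -Pb²x(2aL-(3a+b)x)/(2L³EI)  [x≤a] = -(-14)·4²·4·(2·8·12-(3·8+4)·4)/(2·12³·5000) = 14/3375 rad
Load 4 — point force P=-16 kN at a=24/5 m (b=L-a=36/5):
  θ_4 = -Pb²x(2aL-(3a+b)x)/(2L³EI)  [x≤a] = -(-16)·(36/5)²·4·(2·(24/5)·12-(3·(24/5)+(36/5))·4)/(2·12³·5000) = 432/78125 rad
Superposition: θ = Σ θ_i = 163453/4218750 rad ≈ 0.038744 rad

θ(4) = 163453/4218750 rad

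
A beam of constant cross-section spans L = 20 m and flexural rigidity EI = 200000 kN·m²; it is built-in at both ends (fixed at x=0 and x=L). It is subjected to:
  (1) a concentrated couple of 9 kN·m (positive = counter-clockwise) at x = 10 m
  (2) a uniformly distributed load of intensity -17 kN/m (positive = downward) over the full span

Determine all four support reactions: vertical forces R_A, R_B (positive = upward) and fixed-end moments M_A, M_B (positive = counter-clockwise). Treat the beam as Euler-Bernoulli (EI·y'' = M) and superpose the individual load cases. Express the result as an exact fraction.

R_A = -6773/40 kN, M_A = -6773/12 kN·m, R_B = -6827/40 kN, M_B = 6827/12 kN·m

Load 1 — applied couple M₀=9 kN·m at a=10 m (b=L-a=10):
  R_A = 6M₀ab/L³ = 6·9·10·10/20³ = 27/40 kN
  M_A = M₀b(2a-b)/L² = 9·10·(2·10-10)/20² = 9/4 kN·m
  R_B = -6M₀ab/L³ = -6·9·10·10/20³ = -27/40 kN
  M_B = M₀a(2b-a)/L² = 9·10·(2·10-10)/20² = 9/4 kN·m
Load 2 — uniform load w=-17 kN/m over full span:
  R_A = wL/2 = (-17)·20/2 = -170 kN
  M_A = wL²/12 = (-17)·20²/12 = -1700/3 kN·m
  R_B = wL/2 = (-17)·20/2 = -170 kN
  M_B = -wL²/12 = -(-17)·20²/12 = 1700/3 kN·m
Superposition: R_A = -6773/40 kN, M_A = -6773/12 kN·m, R_B = -6827/40 kN, M_B = 6827/12 kN·m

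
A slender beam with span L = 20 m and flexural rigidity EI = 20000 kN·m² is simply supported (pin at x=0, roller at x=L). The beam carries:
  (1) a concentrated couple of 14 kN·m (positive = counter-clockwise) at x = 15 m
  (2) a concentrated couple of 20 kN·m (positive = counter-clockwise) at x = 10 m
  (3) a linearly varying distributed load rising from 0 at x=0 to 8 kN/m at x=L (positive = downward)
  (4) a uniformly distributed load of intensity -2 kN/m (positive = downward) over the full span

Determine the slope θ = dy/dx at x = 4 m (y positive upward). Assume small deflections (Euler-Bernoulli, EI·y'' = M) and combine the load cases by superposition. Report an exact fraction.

θ(4) = -19741/720000 rad

Load 1 — applied couple M₀=14 kN·m at a=15 m (b=L-a=5):
  θ_1 = (M₀x²/(2L)+C₁)/EI  [x≤a] with C₁=M₀(3b²-L²)/(6L)=-455/12 = (14·4²/(2·20)+(-455/12))/20000 = -1939/1200000 rad
Load 2 — applied couple M₀=20 kN·m at a=10 m (b=L-a=10):
  θ_2 = (M₀x²/(2L)+C₁)/EI  [x≤a] with C₁=M₀(3b²-L²)/(6L)=-50/3 = (20·4²/(2·20)+(-50/3))/20000 = -13/30000 rad
Load 3 — triangular load w₀=8 kN/m (0→w₀ over full span):
  θ_3 = -w₀(7L⁴-30L²x²+15x⁴)/(360LEI) = -8·(7·20⁴-30·20²·4²+15·4⁴)/(360·20·20000) = -1456/28125 rad
Load 4 — uniform load w=-2 kN/m over full span:
  θ_4 = -w(L³-6Lx²+4x³)/(24EI) = -(-2)·(20³-6·20·4²+4·4³)/(24·20000) = 33/1250 rad
Superposition: θ = Σ θ_i = -19741/720000 rad ≈ -0.027418 rad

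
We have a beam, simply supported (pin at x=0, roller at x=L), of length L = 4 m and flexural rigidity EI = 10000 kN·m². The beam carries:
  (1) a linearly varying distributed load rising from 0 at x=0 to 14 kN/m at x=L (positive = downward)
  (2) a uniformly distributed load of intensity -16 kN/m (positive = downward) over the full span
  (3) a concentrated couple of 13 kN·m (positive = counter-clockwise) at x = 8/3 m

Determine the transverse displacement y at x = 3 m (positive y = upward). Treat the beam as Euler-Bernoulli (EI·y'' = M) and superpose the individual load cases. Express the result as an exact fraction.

Load 1 — triangular load w₀=14 kN/m (0→w₀ over full span):
  y_1 = -w₀x(7L⁴-10L²x²+3x⁴)/(360LEI) = -14·3·(7·4⁴-10·4²·3²+3·3⁴)/(360·4·10000) = -833/480000 m
Load 2 — uniform load w=-16 kN/m over full span:
  y_2 = -wx(L³-2Lx²+x³)/(24EI) = -(-16)·3·(4³-2·4·3²+3³)/(24·10000) = 19/5000 m
Load 3 — applied couple M₀=13 kN·m at a=8/3 m (b=L-a=4/3):
  y_3 = (M₀x³/(6L)-M₀(x-a)²/2+C₁x)/EI  [x>a] with C₁=M₀(3b²-L²)/(6L)=-52/9 = (13·3³/(6·4)-13·(3-(8/3))²/2+(-52/9)·3)/10000 = -247/720000 m
Superposition: y = Σ y_i = 2479/1440000 m ≈ 0.001722 m

y(3) = 2479/1440000 m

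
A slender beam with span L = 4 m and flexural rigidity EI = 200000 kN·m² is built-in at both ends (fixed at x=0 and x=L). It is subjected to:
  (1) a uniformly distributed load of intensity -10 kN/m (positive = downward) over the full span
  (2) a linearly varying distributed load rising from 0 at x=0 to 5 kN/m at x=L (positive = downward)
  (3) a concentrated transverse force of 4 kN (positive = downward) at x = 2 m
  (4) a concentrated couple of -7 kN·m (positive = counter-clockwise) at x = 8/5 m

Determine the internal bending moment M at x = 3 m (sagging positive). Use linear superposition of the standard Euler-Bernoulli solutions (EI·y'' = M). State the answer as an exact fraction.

M(3) = -407/600 kN·m

Load 1 — uniform load w=-10 kN/m over full span:
  M_1 = wLx/2 - wL²/12 - wx²/2 = (-10)·4·3/2 - (-10)·4²/12 - (-10)·3²/2 = -5/3 kN·m
Load 2 — triangular load w₀=5 kN/m (0→w₀ over full span):
  M_2 = 3w₀Lx/20 - w₀L²/30 - w₀x³/(6L) = 3·5·4·3/20 - 5·4²/30 - 5·3³/(6·4) = 17/24 kN·m
Load 3 — point force P=4 kN at a=2 m (b=L-a=2):
  M_3 = Pa²(a+3b)(L-x)/L³ - Pa²b/L²  [x>a] = 4·2²·(2+3·2)·(4-3)/4³ - 4·2²·2/4² = 0 kN·m
Load 4 — applied couple M₀=-7 kN·m at a=8/5 m (b=L-a=12/5):
  M_4 = R_Ax - M_A - M₀  [x>a] with R_A=-63/25, M_A=-21/25 = (-63/25)·3 - (-21/25) - (-7) = 7/25 kN·m
Superposition: M = Σ M_i = -407/600 kN·m ≈ -0.678333 kN·m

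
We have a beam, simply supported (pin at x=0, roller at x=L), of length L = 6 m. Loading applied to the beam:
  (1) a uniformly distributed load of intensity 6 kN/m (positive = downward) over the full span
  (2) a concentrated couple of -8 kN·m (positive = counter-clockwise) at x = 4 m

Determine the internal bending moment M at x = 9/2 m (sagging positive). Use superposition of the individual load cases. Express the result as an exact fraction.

M(9/2) = 89/4 kN·m

Load 1 — uniform load w=6 kN/m over full span:
  M_1 = wx(L-x)/2 = 6·(9/2)·(6-(9/2))/2 = 81/4 kN·m
Load 2 — applied couple M₀=-8 kN·m at a=4 m (b=L-a=2):
  M_2 = M₀x/L - M₀  [x>a] = (-8)·(9/2)/6 - (-8) = 2 kN·m
Superposition: M = Σ M_i = 89/4 kN·m ≈ 22.250000 kN·m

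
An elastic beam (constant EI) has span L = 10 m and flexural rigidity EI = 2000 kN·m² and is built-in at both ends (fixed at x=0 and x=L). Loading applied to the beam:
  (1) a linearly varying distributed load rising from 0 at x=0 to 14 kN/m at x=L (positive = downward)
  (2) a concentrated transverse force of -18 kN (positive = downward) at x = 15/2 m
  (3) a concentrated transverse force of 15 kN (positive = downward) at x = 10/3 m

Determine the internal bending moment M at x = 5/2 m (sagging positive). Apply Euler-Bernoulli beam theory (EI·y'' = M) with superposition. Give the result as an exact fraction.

M(5/2) = 2635/288 kN·m

Load 1 — triangular load w₀=14 kN/m (0→w₀ over full span):
  M_1 = 3w₀Lx/20 - w₀L²/30 - w₀x³/(6L) = 3·14·10·(5/2)/20 - 14·10²/30 - 14·(5/2)³/(6·10) = 35/16 kN·m
Load 2 — point force P=-18 kN at a=15/2 m (b=L-a=5/2):
  M_2 = Pb²(3a+b)x/L³ - Pab²/L²  [x≤a] = (-18)·(5/2)²·(3·(15/2)+(5/2))·(5/2)/10³ - (-18)·(15/2)·(5/2)²/10² = 45/32 kN·m
Load 3 — point force P=15 kN at a=10/3 m (b=L-a=20/3):
  M_3 = Pb²(3a+b)x/L³ - Pab²/L²  [x≤a] = 15·(20/3)²·(3·(10/3)+(20/3))·(5/2)/10³ - 15·(10/3)·(20/3)²/10² = 50/9 kN·m
Superposition: M = Σ M_i = 2635/288 kN·m ≈ 9.149306 kN·m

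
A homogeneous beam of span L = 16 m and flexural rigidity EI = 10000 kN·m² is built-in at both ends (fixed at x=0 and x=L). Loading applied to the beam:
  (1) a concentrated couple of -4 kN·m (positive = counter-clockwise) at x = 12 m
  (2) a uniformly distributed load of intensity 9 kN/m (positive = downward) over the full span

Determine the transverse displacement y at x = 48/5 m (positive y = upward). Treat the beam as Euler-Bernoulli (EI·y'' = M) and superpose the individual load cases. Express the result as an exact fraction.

y(48/5) = -54666/390625 m

Load 1 — applied couple M₀=-4 kN·m at a=12 m (b=L-a=4):
  y_1 = (R_Ax³/6 - M_Ax²/2)/EI  [x≤a] with R_A=-9/32, M_A=-5/4 = ((-9/32)·(48/5)³/6 - (-5/4)·(48/5)²/2)/10000 = 126/78125 m
Load 2 — uniform load w=9 kN/m over full span:
  y_2 = -wx²(L-x)²/(24EI) = -9·(48/5)²·(16-(48/5))²/(24·10000) = -55296/390625 m
Superposition: y = Σ y_i = -54666/390625 m ≈ -0.139945 m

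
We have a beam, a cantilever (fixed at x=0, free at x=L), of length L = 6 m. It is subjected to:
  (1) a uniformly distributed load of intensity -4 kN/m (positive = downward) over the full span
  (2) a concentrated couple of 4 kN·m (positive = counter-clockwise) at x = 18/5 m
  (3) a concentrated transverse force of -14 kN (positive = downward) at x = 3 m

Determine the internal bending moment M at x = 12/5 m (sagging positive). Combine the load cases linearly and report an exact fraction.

Load 1 — uniform load w=-4 kN/m over full span:
  M_1 = -w(L-x)²/2 = -(-4)·(6-(12/5))²/2 = 648/25 kN·m
Load 2 — applied couple M₀=4 kN·m at a=18/5 m (b=L-a=12/5):
  M_2 = M₀  [x≤a] = 4 = 4 kN·m
Load 3 — point force P=-14 kN at a=3 m (b=L-a=3):
  M_3 = -P(a-x)  [x≤a] = -(-14)·(3-(12/5)) = 42/5 kN·m
Superposition: M = Σ M_i = 958/25 kN·m ≈ 38.320000 kN·m

M(12/5) = 958/25 kN·m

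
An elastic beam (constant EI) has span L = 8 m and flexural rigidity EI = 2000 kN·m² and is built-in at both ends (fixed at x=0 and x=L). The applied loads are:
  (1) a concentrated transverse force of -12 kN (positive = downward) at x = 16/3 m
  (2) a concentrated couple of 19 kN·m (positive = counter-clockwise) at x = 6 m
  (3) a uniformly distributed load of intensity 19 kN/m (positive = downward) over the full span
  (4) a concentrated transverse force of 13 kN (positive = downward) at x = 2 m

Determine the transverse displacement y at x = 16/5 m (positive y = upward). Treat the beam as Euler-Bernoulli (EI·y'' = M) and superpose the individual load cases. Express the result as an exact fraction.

Load 1 — point force P=-12 kN at a=16/3 m (b=L-a=8/3):
  y_1 = -Pb²x²(3aL-(3a+b)x)/(6L³EI)  [x≤a] = -(-12)·(8/3)²·(16/5)²·(3·(16/3)·8-(3·(16/3)+(8/3))·(16/5))/(6·8³·2000) = 4096/421875 m
Load 2 — applied couple M₀=19 kN·m at a=6 m (b=L-a=2):
  y_2 = (R_Ax³/6 - M_Ax²/2)/EI  [x≤a] with R_A=171/64, M_A=95/16 = ((171/64)·(16/5)³/6 - (95/16)·(16/5)²/2)/2000 = -247/31250 m
Load 3 — uniform load w=19 kN/m over full span:
  y_3 = -wx²(L-x)²/(24EI) = -19·(16/5)²·(8-(16/5))²/(24·2000) = -7296/78125 m
Load 4 — point force P=13 kN at a=2 m (b=L-a=6):
  y_4 = -Pa²(L-x)²(3bL-(3b+a)(L-x))/(6L³EI)  [x>a] = -13·2²·(8-(16/5))²·(3·6·8-(3·6+2)·(8-(16/5)))/(6·8³·2000) = -117/12500 m
Superposition: y = Σ y_i = -851713/8437500 m ≈ -0.100944 m

y(16/5) = -851713/8437500 m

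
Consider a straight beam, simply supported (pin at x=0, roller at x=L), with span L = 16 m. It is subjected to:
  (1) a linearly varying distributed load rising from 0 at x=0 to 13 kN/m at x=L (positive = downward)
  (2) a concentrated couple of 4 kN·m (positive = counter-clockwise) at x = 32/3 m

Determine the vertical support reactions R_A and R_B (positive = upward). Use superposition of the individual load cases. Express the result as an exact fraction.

Load 1 — triangular load w₀=13 kN/m (0→w₀ over full span):
  R_A = w₀L/6 = 13·16/6 = 104/3 kN
  R_B = w₀L/3 = 13·16/3 = 208/3 kN
Load 2 — applied couple M₀=4 kN·m at a=32/3 m (b=L-a=16/3):
  R_A = M₀/L = 4/16 = 1/4 kN
  R_B = -M₀/L = -4/16 = -1/4 kN
Superposition: R_A = 419/12 kN, R_B = 829/12 kN

R_A = 419/12 kN, R_B = 829/12 kN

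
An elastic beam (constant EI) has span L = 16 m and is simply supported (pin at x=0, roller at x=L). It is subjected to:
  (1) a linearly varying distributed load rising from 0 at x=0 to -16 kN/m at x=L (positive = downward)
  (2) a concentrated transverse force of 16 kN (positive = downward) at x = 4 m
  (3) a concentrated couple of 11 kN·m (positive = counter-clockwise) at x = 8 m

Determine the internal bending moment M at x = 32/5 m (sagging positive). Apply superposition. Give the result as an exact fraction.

M(32/5) = -23322/125 kN·m

Load 1 — triangular load w₀=-16 kN/m (0→w₀ over full span):
  M_1 = w₀Lx/6 - w₀x³/(6L) = (-16)·16·(32/5)/6 - (-16)·(32/5)³/(6·16) = -28672/125 kN·m
Load 2 — point force P=16 kN at a=4 m (b=L-a=12):
  M_2 = Pa(L-x)/L  [x>a] = 16·4·(16-(32/5))/16 = 192/5 kN·m
Load 3 — applied couple M₀=11 kN·m at a=8 m (b=L-a=8):
  M_3 = M₀x/L  [x≤a] = 11·(32/5)/16 = 22/5 kN·m
Superposition: M = Σ M_i = -23322/125 kN·m ≈ -186.576000 kN·m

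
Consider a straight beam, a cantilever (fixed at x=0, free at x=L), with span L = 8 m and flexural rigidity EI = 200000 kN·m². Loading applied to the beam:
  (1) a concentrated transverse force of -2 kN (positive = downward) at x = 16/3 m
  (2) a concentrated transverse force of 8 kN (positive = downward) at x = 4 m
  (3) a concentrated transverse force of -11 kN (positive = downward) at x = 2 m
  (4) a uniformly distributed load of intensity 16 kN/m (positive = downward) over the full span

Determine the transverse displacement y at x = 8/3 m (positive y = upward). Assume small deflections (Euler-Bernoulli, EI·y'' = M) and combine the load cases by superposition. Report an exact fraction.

y(8/3) = -88847/12150000 m

Load 1 — point force P=-2 kN at a=16/3 m (b=L-a=8/3):
  y_1 = -Px²(3a-x)/(6EI)  [x≤a] = -(-2)·(8/3)²·(3·(16/3)-(8/3))/(6·200000) = 8/50625 m
Load 2 — point force P=8 kN at a=4 m (b=L-a=4):
  y_2 = -Px²(3a-x)/(6EI)  [x≤a] = -8·(8/3)²·(3·4-(8/3))/(6·200000) = -112/253125 m
Load 3 — point force P=-11 kN at a=2 m (b=L-a=6):
  y_3 = -Pa²(3x-a)/(6EI)  [x>a] = -(-11)·2²·(3·(8/3)-2)/(6·200000) = 11/50000 m
Load 4 — uniform load w=16 kN/m over full span:
  y_4 = -wx²(x²-4Lx+6L²)/(24EI) = -16·(8/3)²·((8/3)²-4·8·(8/3)+6·8²)/(24·200000) = -5504/759375 m
Superposition: y = Σ y_i = -88847/12150000 m ≈ -0.007313 m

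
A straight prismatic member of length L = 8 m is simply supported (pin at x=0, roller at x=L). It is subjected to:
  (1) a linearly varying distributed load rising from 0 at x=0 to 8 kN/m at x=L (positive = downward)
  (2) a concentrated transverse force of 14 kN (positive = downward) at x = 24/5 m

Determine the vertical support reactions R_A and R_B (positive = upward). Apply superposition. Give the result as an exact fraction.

Load 1 — triangular load w₀=8 kN/m (0→w₀ over full span):
  R_A = w₀L/6 = 8·8/6 = 32/3 kN
  R_B = w₀L/3 = 8·8/3 = 64/3 kN
Load 2 — point force P=14 kN at a=24/5 m (b=L-a=16/5):
  R_A = Pb/L = 14·(16/5)/8 = 28/5 kN
  R_B = Pa/L = 14·(24/5)/8 = 42/5 kN
Superposition: R_A = 244/15 kN, R_B = 446/15 kN

R_A = 244/15 kN, R_B = 446/15 kN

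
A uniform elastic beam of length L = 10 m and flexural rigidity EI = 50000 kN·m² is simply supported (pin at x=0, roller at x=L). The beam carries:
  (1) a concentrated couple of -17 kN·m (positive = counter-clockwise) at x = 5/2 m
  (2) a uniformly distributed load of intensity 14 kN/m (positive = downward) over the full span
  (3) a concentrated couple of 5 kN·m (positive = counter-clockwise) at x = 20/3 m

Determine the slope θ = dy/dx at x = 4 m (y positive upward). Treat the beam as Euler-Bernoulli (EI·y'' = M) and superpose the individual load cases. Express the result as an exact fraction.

θ(4) = -130897/36000000 rad

Load 1 — applied couple M₀=-17 kN·m at a=5/2 m (b=L-a=15/2):
  θ_1 = (M₀x²/(2L)-M₀(x-a)+C₁)/EI  [x>a] with C₁=M₀(3b²-L²)/(6L)=-935/48 = ((-17)·4²/(2·10)-(-17)·(4-(5/2))+(-935/48))/50000 = -1819/12000000 rad
Load 2 — uniform load w=14 kN/m over full span:
  θ_2 = -w(L³-6Lx²+4x³)/(24EI) = -14·(10³-6·10·4²+4·4³)/(24·50000) = -259/75000 rad
Load 3 — applied couple M₀=5 kN·m at a=20/3 m (b=L-a=10/3):
  θ_3 = (M₀x²/(2L)+C₁)/EI  [x≤a] with C₁=M₀(3b²-L²)/(6L)=-50/9 = (5·4²/(2·10)+(-50/9))/50000 = -7/225000 rad
Superposition: θ = Σ θ_i = -130897/36000000 rad ≈ -0.003636 rad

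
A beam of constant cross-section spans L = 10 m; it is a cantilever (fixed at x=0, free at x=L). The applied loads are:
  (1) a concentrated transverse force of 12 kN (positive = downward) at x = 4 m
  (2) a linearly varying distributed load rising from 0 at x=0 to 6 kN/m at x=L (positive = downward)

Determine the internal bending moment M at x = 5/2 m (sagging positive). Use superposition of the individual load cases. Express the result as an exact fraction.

Load 1 — point force P=12 kN at a=4 m (b=L-a=6):
  M_1 = -P(a-x)  [x≤a] = -12·(4-(5/2)) = -18 kN·m
Load 2 — triangular load w₀=6 kN/m (0→w₀ over full span):
  M_2 = w₀Lx/2 - w₀L²/3 - w₀x³/(6L) = 6·10·(5/2)/2 - 6·10²/3 - 6·(5/2)³/(6·10) = -2025/16 kN·m
Superposition: M = Σ M_i = -2313/16 kN·m ≈ -144.562500 kN·m

M(5/2) = -2313/16 kN·m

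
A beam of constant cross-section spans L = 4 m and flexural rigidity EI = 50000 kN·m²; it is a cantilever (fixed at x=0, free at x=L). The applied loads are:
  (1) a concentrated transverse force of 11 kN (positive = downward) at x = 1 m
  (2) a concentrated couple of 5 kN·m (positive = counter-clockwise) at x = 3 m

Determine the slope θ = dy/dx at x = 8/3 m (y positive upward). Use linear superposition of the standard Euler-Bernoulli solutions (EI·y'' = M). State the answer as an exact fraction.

Load 1 — point force P=11 kN at a=1 m (b=L-a=3):
  θ_1 = -Pa²/(2EI)  [x>a] = -11·1²/(2·50000) = -11/100000 rad
Load 2 — applied couple M₀=5 kN·m at a=3 m (b=L-a=1):
  θ_2 = M₀x/EI  [x≤a] = 5·(8/3)/50000 = 1/3750 rad
Superposition: θ = Σ θ_i = 47/300000 rad ≈ 0.000157 rad

θ(8/3) = 47/300000 rad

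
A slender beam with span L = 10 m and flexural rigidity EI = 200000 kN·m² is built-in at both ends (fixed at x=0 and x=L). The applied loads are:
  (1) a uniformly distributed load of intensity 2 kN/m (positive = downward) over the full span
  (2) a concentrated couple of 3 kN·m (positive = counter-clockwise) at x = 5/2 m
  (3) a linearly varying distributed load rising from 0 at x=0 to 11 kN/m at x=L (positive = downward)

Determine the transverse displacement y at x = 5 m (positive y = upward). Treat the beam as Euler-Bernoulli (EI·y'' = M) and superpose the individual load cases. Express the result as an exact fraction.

y(5) = -61/64000 m

Load 1 — uniform load w=2 kN/m over full span:
  y_1 = -wx²(L-x)²/(24EI) = -2·5²·(10-5)²/(24·200000) = -1/3840 m
Load 2 — applied couple M₀=3 kN·m at a=5/2 m (b=L-a=15/2):
  y_2 = (R_Ax³/6 - M_Ax²/2 - M₀(x-a)²/2)/EI  [x>a] with R_A=27/80, M_A=-9/16 = ((27/80)·5³/6 - (-9/16)·5²/2 - 3·(5-(5/2))²/2)/200000 = 3/128000 m
Load 3 — triangular load w₀=11 kN/m (0→w₀ over full span):
  y_3 = -w₀x²(L-x)²(x+2L)/(120LEI) = -11·5²·(10-5)²·(5+2·10)/(120·10·200000) = -11/15360 m
Superposition: y = Σ y_i = -61/64000 m ≈ -0.000953 m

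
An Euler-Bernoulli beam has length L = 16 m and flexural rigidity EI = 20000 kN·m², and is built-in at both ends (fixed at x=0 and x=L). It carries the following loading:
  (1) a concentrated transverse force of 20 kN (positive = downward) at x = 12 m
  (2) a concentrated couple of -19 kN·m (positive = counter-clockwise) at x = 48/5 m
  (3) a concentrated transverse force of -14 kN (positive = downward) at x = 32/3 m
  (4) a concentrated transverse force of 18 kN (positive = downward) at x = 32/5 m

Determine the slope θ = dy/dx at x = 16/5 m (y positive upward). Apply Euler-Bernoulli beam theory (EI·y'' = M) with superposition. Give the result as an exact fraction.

Load 1 — point force P=20 kN at a=12 m (b=L-a=4):
  θ_1 = -Pb²x(2aL-(3a+b)x)/(2L³EI)  [x≤a] = -20·4²·(16/5)·(2·12·16-(3·12+4)·(16/5))/(2·16³·20000) = -1/625 rad
Load 2 — applied couple M₀=-19 kN·m at a=48/5 m (b=L-a=32/5):
  θ_2 = (R_Ax²/2 - M_Ax)/EI  [x≤a] with R_A=-171/100, M_A=-152/25 = ((-171/100)·(16/5)²/2 - (-152/25)·(16/5))/20000 = 209/390625 rad
Load 3 — point force P=-14 kN at a=32/3 m (b=L-a=16/3):
  θ_3 = -Pb²x(2aL-(3a+b)x)/(2L³EI)  [x≤a] = -(-14)·(16/3)²·(16/5)·(2·(32/3)·16-(3·(32/3)+(16/3))·(16/5))/(2·16³·20000) = 728/421875 rad
Load 4 — point force P=18 kN at a=32/5 m (b=L-a=48/5):
  θ_4 = -Pb²x(2aL-(3a+b)x)/(2L³EI)  [x≤a] = -18·(48/5)²·(16/5)·(2·(32/5)·16-(3·(32/5)+(48/5))·(16/5))/(2·16³·20000) = -7128/1953125 rad
Superposition: θ = Σ θ_i = -157616/52734375 rad ≈ -0.002989 rad

θ(16/5) = -157616/52734375 rad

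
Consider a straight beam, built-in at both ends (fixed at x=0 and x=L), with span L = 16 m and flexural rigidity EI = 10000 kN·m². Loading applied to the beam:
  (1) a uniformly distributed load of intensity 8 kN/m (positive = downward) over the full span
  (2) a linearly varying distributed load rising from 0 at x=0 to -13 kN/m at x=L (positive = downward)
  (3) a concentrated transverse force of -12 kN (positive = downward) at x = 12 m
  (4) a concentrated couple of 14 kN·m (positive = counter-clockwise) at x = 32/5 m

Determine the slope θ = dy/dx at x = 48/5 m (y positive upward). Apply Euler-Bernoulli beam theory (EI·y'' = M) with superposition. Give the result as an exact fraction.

Load 1 — uniform load w=8 kN/m over full span:
  θ_1 = -wx(L-x)(L-2x)/(12EI) = -8·(48/5)·(16-(48/5))·(16-2·(48/5))/(12·10000) = 1024/78125 rad
Load 2 — triangular load w₀=-13 kN/m (0→w₀ over full span):
  θ_2 = -w₀(2x(L-x)(L-2x)(x+2L)+x²(L-x)²)/(120LEI) = -(-13)·(2·(48/5)·(16-(48/5))·(16-2·(48/5))·((48/5)+2·16)+(48/5)²·(16-(48/5))²)/(120·16·10000) = -3328/390625 rad
Load 3 — point force P=-12 kN at a=12 m (b=L-a=4):
  θ_3 = -Pb²x(2aL-(3a+b)x)/(2L³EI)  [x≤a] = -(-12)·4²·(48/5)·(2·12·16-(3·12+4)·(48/5))/(2·16³·10000) = 0 rad
Load 4 — applied couple M₀=14 kN·m at a=32/5 m (b=L-a=48/5):
  θ_4 = (R_Ax²/2 - M_Ax - M₀(x-a))/EI  [x>a] with R_A=63/50, M_A=42/25 = ((63/50)·(48/5)²/2 - (42/25)·(48/5) - 14·((48/5)-(32/5)))/10000 = -112/390625 rad
Superposition: θ = Σ θ_i = 336/78125 rad ≈ 0.004301 rad

θ(48/5) = 336/78125 rad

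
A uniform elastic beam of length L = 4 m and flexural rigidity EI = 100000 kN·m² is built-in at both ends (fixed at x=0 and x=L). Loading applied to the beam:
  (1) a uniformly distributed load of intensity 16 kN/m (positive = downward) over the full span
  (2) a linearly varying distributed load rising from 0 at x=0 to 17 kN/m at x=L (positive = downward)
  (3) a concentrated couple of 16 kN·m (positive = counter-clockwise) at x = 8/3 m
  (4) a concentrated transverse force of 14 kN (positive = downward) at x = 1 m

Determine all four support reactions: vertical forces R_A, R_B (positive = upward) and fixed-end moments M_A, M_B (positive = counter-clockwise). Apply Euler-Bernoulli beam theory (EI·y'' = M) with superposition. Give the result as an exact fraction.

R_A = 14243/240 kN, M_A = 5233/120 kN·m, R_B = 12637/240 kN, M_B = -4507/120 kN·m

Load 1 — uniform load w=16 kN/m over full span:
  R_A = wL/2 = 16·4/2 = 32 kN
  M_A = wL²/12 = 16·4²/12 = 64/3 kN·m
  R_B = wL/2 = 16·4/2 = 32 kN
  M_B = -wL²/12 = -16·4²/12 = -64/3 kN·m
Load 2 — triangular load w₀=17 kN/m (0→w₀ over full span):
  R_A = 3w₀L/20 = 3·17·4/20 = 51/5 kN
  M_A = w₀L²/30 = 17·4²/30 = 136/15 kN·m
  R_B = 7w₀L/20 = 7·17·4/20 = 119/5 kN
  M_B = -w₀L²/20 = -17·4²/20 = -68/5 kN·m
Load 3 — applied couple M₀=16 kN·m at a=8/3 m (b=L-a=4/3):
  R_A = 6M₀ab/L³ = 6·16·(8/3)·(4/3)/4³ = 16/3 kN
  M_A = M₀b(2a-b)/L² = 16·(4/3)·(2·(8/3)-(4/3))/4² = 16/3 kN·m
  R_B = -6M₀ab/L³ = -6·16·(8/3)·(4/3)/4³ = -16/3 kN
  M_B = M₀a(2b-a)/L² = 16·(8/3)·(2·(4/3)-(8/3))/4² = 0 kN·m
Load 4 — point force P=14 kN at a=1 m (b=L-a=3):
  R_A = Pb²(3a+b)/L³ = 14·3²·(3·1+3)/4³ = 189/16 kN
  M_A = Pab²/L² = 14·1·3²/4² = 63/8 kN·m
  R_B = Pa²(a+3b)/L³ = 14·1²·(1+3·3)/4³ = 35/16 kN
  M_B = -Pa²b/L² = -14·1²·3/4² = -21/8 kN·m
Superposition: R_A = 14243/240 kN, M_A = 5233/120 kN·m, R_B = 12637/240 kN, M_B = -4507/120 kN·m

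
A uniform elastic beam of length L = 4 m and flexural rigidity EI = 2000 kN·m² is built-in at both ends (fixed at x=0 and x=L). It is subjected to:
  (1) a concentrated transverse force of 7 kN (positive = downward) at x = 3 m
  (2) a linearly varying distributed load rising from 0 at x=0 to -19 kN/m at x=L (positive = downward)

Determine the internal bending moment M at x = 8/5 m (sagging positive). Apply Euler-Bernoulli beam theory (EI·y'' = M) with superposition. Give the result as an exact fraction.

M(8/5) = -8853/2000 kN·m

Load 1 — point force P=7 kN at a=3 m (b=L-a=1):
  M_1 = Pb²(3a+b)x/L³ - Pab²/L²  [x≤a] = 7·1²·(3·3+1)·(8/5)/4³ - 7·3·1²/4² = 7/16 kN·m
Load 2 — triangular load w₀=-19 kN/m (0→w₀ over full span):
  M_2 = 3w₀Lx/20 - w₀L²/30 - w₀x³/(6L) = 3·(-19)·4·(8/5)/20 - (-19)·4²/30 - (-19)·(8/5)³/(6·4) = -608/125 kN·m
Superposition: M = Σ M_i = -8853/2000 kN·m ≈ -4.426500 kN·m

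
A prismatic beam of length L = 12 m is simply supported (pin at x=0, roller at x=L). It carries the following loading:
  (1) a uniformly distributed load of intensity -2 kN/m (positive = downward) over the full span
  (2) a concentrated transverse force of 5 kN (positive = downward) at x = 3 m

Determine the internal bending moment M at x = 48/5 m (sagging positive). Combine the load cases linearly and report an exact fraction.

Load 1 — uniform load w=-2 kN/m over full span:
  M_1 = wx(L-x)/2 = (-2)·(48/5)·(12-(48/5))/2 = -576/25 kN·m
Load 2 — point force P=5 kN at a=3 m (b=L-a=9):
  M_2 = Pa(L-x)/L  [x>a] = 5·3·(12-(48/5))/12 = 3 kN·m
Superposition: M = Σ M_i = -501/25 kN·m ≈ -20.040000 kN·m

M(48/5) = -501/25 kN·m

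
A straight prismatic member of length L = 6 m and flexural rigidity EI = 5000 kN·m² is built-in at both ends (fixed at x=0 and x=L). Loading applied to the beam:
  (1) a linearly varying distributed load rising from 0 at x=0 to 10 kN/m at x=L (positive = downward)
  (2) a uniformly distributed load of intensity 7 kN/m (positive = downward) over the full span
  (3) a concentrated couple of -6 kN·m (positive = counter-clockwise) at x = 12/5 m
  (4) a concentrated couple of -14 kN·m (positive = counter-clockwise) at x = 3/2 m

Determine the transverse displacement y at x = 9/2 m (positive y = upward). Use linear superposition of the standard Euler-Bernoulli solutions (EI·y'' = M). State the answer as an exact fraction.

y(9/2) = -36513/6400000 m

Load 1 — triangular load w₀=10 kN/m (0→w₀ over full span):
  y_1 = -w₀x²(L-x)²(x+2L)/(120LEI) = -10·(9/2)²·(6-(9/2))²·((9/2)+2·6)/(120·6·5000) = -2673/1280000 m
Load 2 — uniform load w=7 kN/m over full span:
  y_2 = -wx²(L-x)²/(24EI) = -7·(9/2)²·(6-(9/2))²/(24·5000) = -1701/640000 m
Load 3 — applied couple M₀=-6 kN·m at a=12/5 m (b=L-a=18/5):
  y_3 = (R_Ax³/6 - M_Ax²/2 - M₀(x-a)²/2)/EI  [x>a] with R_A=-36/25, M_A=-18/25 = ((-36/25)·(9/2)³/6 - (-18/25)·(9/2)²/2 - (-6)·((9/2)-(12/5))²/2)/5000 = -27/100000 m
Load 4 — applied couple M₀=-14 kN·m at a=3/2 m (b=L-a=9/2):
  y_4 = (R_Ax³/6 - M_Ax²/2 - M₀(x-a)²/2)/EI  [x>a] with R_A=-21/8, M_A=21/8 = ((-21/8)·(9/2)³/6 - (21/8)·(9/2)²/2 - (-14)·((9/2)-(3/2))²/2)/5000 = -441/640000 m
Superposition: y = Σ y_i = -36513/6400000 m ≈ -0.005705 m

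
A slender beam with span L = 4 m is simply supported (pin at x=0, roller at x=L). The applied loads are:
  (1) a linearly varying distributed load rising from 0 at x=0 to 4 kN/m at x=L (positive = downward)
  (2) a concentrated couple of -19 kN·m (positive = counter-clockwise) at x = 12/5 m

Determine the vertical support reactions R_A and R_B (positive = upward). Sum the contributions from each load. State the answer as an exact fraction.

R_A = -25/12 kN, R_B = 121/12 kN

Load 1 — triangular load w₀=4 kN/m (0→w₀ over full span):
  R_A = w₀L/6 = 4·4/6 = 8/3 kN
  R_B = w₀L/3 = 4·4/3 = 16/3 kN
Load 2 — applied couple M₀=-19 kN·m at a=12/5 m (b=L-a=8/5):
  R_A = M₀/L = (-19)/4 = -19/4 kN
  R_B = -M₀/L = -(-19)/4 = 19/4 kN
Superposition: R_A = -25/12 kN, R_B = 121/12 kN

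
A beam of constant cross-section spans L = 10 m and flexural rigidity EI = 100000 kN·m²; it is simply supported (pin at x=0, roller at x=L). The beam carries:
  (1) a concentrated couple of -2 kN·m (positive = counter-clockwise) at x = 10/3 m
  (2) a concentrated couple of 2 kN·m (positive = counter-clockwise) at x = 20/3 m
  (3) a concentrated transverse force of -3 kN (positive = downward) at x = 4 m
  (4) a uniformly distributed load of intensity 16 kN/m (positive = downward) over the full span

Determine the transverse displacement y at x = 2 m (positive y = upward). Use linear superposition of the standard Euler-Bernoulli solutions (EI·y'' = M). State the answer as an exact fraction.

Load 1 — applied couple M₀=-2 kN·m at a=10/3 m (b=L-a=20/3):
  y_1 = (M₀x³/(6L)+C₁x)/EI  [x≤a] with C₁=M₀(3b²-L²)/(6L)=-10/9 = ((-2)·2³/(6·10)+(-10/9)·2)/100000 = -7/281250 m
Load 2 — applied couple M₀=2 kN·m at a=20/3 m (b=L-a=10/3):
  y_2 = (M₀x³/(6L)+C₁x)/EI  [x≤a] with C₁=M₀(3b²-L²)/(6L)=-20/9 = (2·2³/(6·10)+(-20/9)·2)/100000 = -47/1125000 m
Load 3 — point force P=-3 kN at a=4 m (b=L-a=6):
  y_3 = -Pbx(L²-b²-x²)/(6LEI)  [x≤a] = -(-3)·6·2·(10²-6²-2²)/(6·10·100000) = 9/25000 m
Load 4 — uniform load w=16 kN/m over full span:
  y_4 = -wx(L³-2Lx²+x³)/(24EI) = -16·2·(10³-2·10·2²+2³)/(24·100000) = -116/9375 m
Superposition: y = Σ y_i = -151/12500 m ≈ -0.012080 m

y(2) = -151/12500 m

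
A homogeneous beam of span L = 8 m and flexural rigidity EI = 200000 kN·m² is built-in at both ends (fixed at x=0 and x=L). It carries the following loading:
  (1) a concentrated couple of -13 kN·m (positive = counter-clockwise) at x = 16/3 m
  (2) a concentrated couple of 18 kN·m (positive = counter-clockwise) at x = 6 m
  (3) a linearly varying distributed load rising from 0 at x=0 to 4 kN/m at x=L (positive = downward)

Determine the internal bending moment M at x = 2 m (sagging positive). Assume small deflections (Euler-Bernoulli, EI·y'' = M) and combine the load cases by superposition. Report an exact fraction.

M(2) = -13/80 kN·m

Load 1 — applied couple M₀=-13 kN·m at a=16/3 m (b=L-a=8/3):
  M_1 = R_Ax - M_A  [x≤a] with R_A=-13/6, M_A=-13/3 = (-13/6)·2 - (-13/3) = 0 kN·m
Load 2 — applied couple M₀=18 kN·m at a=6 m (b=L-a=2):
  M_2 = R_Ax - M_A  [x≤a] with R_A=81/32, M_A=45/8 = (81/32)·2 - (45/8) = -9/16 kN·m
Load 3 — triangular load w₀=4 kN/m (0→w₀ over full span):
  M_3 = 3w₀Lx/20 - w₀L²/30 - w₀x³/(6L) = 3·4·8·2/20 - 4·8²/30 - 4·2³/(6·8) = 2/5 kN·m
Superposition: M = Σ M_i = -13/80 kN·m ≈ -0.162500 kN·m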